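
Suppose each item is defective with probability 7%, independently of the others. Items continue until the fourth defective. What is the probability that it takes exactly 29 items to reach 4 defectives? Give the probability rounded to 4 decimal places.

0.0128

Y = trial on which the fourth success occurs; negative binomial, r=4, p=0.07.
P(Y=29) = C(28,3) · p^4 · (1−p)^25
= 3276 · 2.401e-05 · 0.16296 = 0.012818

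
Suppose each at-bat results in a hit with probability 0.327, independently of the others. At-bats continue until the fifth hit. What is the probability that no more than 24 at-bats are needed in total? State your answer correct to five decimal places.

0.93275

Finishing within 24 at-bats ⇔ at least 5 successes in the first 24. With X ~ Binomial(24, 0.327), P(Y ≤ 24) = 1 − P(X ≤ 4).
  k=0: C(24,0)·0.327^0·0.673^24 = 0.0000745
  k=1: C(24,1)·0.327^1·0.673^23 = 0.0008692
  k=2: C(24,2)·0.327^2·0.673^22 = 0.0048566
  k=3: C(24,3)·0.327^3·0.673^21 = 0.0173049
  k=4: C(24,4)·0.327^4·0.673^20 = 0.0441430
1 − 0.0672483 = 0.9327517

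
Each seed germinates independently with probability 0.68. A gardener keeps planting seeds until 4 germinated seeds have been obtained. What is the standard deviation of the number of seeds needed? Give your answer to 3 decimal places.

Y = total seeds until the fourth success; negative binomial with r=4, p=0.68.
SD(Y) = √[r(1−p)/p²] = √(2.76817) = 1.66378

1.664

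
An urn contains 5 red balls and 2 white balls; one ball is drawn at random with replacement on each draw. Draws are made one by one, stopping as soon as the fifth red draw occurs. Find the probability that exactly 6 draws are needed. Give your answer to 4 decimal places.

0.2656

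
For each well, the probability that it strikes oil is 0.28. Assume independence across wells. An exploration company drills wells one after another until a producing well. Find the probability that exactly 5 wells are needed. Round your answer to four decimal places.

0.0752

Geometric (trials to first success), p = 0.28.
P(Y = 5) = (1−p)^4 · p = 0.26874 · 0.28 = 0.075247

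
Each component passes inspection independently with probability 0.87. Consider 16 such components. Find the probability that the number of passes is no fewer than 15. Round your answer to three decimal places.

0.365

X ~ Binomial(16, 0.87); P(X ≥ 15) = Σ C(16,k) p^k (1−p)^(16−k) over k:
  k=15: C(16,15)·0.87^15·0.13^1 = 0.25754
  k=16: C(16,16)·0.87^16·0.13^0 = 0.10772
Total = 0.36527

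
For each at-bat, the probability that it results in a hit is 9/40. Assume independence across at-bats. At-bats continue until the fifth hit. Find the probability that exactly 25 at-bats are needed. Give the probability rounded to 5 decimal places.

Y = trial on which the fifth success occurs; negative binomial, r=5, p=0.225.
P(Y=25) = C(24,4) · p^5 · (1−p)^20
= 10626 · 0.00057665 · 0.0061099 = 0.0374383

0.03744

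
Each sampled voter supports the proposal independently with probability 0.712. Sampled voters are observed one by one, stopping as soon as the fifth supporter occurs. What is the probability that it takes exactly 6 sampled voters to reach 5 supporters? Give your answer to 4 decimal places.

0.2635

Y = trial on which the fifth success occurs; negative binomial, r=5, p=0.712.
P(Y=6) = C(5,4) · p^5 · (1−p)^1
= 5 · 0.18298 · 0.288 = 0.263489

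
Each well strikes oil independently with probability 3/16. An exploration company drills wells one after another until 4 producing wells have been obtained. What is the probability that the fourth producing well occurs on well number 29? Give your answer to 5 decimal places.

Y = trial on which the fourth success occurs; negative binomial, r=4, p=0.1875.
P(Y=29) = C(28,3) · p^4 · (1−p)^25
= 3276 · 0.001236 · 0.0055665 = 0.0225389

0.02254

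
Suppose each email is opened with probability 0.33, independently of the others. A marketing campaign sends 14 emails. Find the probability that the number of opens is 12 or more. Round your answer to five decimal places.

0.00007

X ~ Binomial(14, 0.33); P(X ≥ 12) = Σ C(14,k) p^k (1−p)^(14−k) over k:
  k=12: C(14,12)·0.33^12·0.67^2 = 0.0000681
  k=13: C(14,13)·0.33^13·0.67^1 = 0.0000052
  k=14: C(14,14)·0.33^14·0.67^0 = 0.0000002
Total = 0.0000735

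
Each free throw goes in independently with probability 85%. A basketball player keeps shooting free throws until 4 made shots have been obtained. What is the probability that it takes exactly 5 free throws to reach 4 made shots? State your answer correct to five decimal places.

0.31320

Y = trial on which the fourth success occurs; negative binomial, r=4, p=0.85.
P(Y=5) = C(4,3) · p^4 · (1−p)^1
= 4 · 0.52201 · 0.15 = 0.3132038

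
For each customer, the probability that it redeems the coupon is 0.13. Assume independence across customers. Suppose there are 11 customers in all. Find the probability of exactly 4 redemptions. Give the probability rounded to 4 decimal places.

0.0356

X ~ Binomial(n=11, p=0.13).
P(X=4) = C(11,4) · p^4 · (1−p)^7
= 330 · 0.00028561 · 0.37725 = 0.035557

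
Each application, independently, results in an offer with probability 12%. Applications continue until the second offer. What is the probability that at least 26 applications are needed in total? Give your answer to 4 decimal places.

0.1805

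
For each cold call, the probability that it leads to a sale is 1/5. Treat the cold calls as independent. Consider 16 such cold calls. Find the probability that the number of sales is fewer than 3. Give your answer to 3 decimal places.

0.352

X ~ Binomial(16, 0.20); P(X ≤ 2) = Σ C(16,k) p^k (1−p)^(16−k) over k:
  k=0: C(16,0)·0.20^0·0.80^16 = 0.02815
  k=1: C(16,1)·0.20^1·0.80^15 = 0.11259
  k=2: C(16,2)·0.20^2·0.80^14 = 0.21111
Total = 0.35184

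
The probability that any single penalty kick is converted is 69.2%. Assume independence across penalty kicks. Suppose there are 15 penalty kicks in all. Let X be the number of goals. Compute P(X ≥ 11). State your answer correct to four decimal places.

X ~ Binomial(15, 0.692); P(X ≥ 11) = Σ C(15,k) p^k (1−p)^(15−k) over k:
  k=11: C(15,11)·0.692^11·0.308^4 = 0.214044
  k=12: C(15,12)·0.692^12·0.308^3 = 0.160301
  k=13: C(15,13)·0.692^13·0.308^2 = 0.083113
  k=14: C(15,14)·0.692^14·0.308^1 = 0.026676
  k=15: C(15,15)·0.692^15·0.308^0 = 0.003996
Total = 0.488130

0.4881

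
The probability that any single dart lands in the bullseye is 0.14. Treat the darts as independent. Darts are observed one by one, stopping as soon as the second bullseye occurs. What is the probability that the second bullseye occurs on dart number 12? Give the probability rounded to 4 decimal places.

Y = trial on which the second success occurs; negative binomial, r=2, p=0.14.
P(Y=12) = C(11,1) · p^2 · (1−p)^10
= 11 · 0.0196 · 0.2213 = 0.047713

0.0477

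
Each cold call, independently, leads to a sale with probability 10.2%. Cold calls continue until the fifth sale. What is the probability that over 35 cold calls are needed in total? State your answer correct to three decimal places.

0.717

Needing more than 35 cold calls ⇔ fewer than 5 successes in the first 35. With X ~ Binomial(35, 0.102), P(Y > 35) = P(X ≤ 4).
  k=0: C(35,0)·0.102^0·0.898^35 = 0.02316
  k=1: C(35,1)·0.102^1·0.898^34 = 0.09206
  k=2: C(35,2)·0.102^2·0.898^33 = 0.17776
  k=3: C(35,3)·0.102^3·0.898^32 = 0.22210
  k=4: C(35,4)·0.102^4·0.898^31 = 0.20182
P(X ≤ 4) = 0.71690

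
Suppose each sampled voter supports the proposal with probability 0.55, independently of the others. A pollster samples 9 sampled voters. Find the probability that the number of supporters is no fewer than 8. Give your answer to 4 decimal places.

0.0385

X ~ Binomial(9, 0.55); P(X ≥ 8) = Σ C(9,k) p^k (1−p)^(9−k) over k:
  k=8: C(9,8)·0.55^8·0.45^1 = 0.033912
  k=9: C(9,9)·0.55^9·0.45^0 = 0.004605
Total = 0.038518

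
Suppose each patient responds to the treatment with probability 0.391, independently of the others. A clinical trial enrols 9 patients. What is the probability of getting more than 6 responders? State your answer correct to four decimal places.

0.0219

X ~ Binomial(9, 0.391); P(X ≥ 7) = Σ C(9,k) p^k (1−p)^(9−k) over k:
  k=7: C(9,7)·0.391^7·0.609^2 = 0.018654
  k=8: C(9,8)·0.391^8·0.609^1 = 0.002994
  k=9: C(9,9)·0.391^9·0.609^0 = 0.000214
Total = 0.021862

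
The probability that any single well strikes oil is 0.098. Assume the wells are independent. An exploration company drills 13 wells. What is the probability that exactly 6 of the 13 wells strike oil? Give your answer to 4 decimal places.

0.0007

X ~ Binomial(n=13, p=0.098).
P(X=6) = C(13,6) · p^6 · (1−p)^7
= 1716 · 8.8584e-07 · 0.48579 = 0.000738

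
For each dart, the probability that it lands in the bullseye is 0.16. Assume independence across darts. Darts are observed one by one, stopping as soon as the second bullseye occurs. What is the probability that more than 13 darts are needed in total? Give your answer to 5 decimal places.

Needing more than 13 darts ⇔ fewer than 2 successes in the first 13. With X ~ Binomial(13, 0.16), P(Y > 13) = P(X ≤ 1).
  k=0: C(13,0)·0.16^0·0.84^13 = 0.1036647
  k=1: C(13,1)·0.16^1·0.84^12 = 0.2566934
P(X ≤ 1) = 0.3603581

0.36036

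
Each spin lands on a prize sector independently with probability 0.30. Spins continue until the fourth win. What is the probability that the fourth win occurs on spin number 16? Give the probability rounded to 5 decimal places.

0.05101

Y = trial on which the fourth success occurs; negative binomial, r=4, p=0.30.
P(Y=16) = C(15,3) · p^4 · (1−p)^12
= 455 · 0.0081 · 0.013841 = 0.0510121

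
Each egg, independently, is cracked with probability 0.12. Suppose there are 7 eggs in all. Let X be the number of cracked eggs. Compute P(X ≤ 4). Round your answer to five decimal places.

0.99958

X ~ Binomial(7, 0.12); P(X ≤ 4) = Σ C(7,k) p^k (1−p)^(7−k) over k:
  k=0: C(7,0)·0.12^0·0.88^7 = 0.4086756
  k=1: C(7,1)·0.12^1·0.88^6 = 0.3900994
  k=2: C(7,2)·0.12^2·0.88^5 = 0.1595861
  k=3: C(7,3)·0.12^3·0.88^4 = 0.0362696
  k=4: C(7,4)·0.12^4·0.88^3 = 0.0049459
Total = 0.9995766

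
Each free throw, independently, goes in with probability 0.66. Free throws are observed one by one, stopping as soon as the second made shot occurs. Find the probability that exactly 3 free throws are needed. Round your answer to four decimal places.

0.2962

Y = trial on which the second success occurs; negative binomial, r=2, p=0.66.
P(Y=3) = C(2,1) · p^2 · (1−p)^1
= 2 · 0.4356 · 0.34 = 0.296208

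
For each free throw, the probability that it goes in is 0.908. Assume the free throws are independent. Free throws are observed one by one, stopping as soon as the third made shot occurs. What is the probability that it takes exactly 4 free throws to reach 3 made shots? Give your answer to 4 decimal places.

0.2066

Y = trial on which the third success occurs; negative binomial, r=3, p=0.908.
P(Y=4) = C(3,2) · p^3 · (1−p)^1
= 3 · 0.74861 · 0.092 = 0.206617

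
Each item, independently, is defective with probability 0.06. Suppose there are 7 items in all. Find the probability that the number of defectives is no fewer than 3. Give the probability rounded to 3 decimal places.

X ~ Binomial(7, 0.06); P(X ≥ 3) = Σ C(7,k) p^k (1−p)^(7−k) over k:
  k=3: C(7,3)·0.06^3·0.94^4 = 0.00590
  k=4: C(7,4)·0.06^4·0.94^3 = 0.00038
  k=5: C(7,5)·0.06^5·0.94^2 = 0.00001
  k=6: C(7,6)·0.06^6·0.94^1 = 0.00000
  k=7: C(7,7)·0.06^7·0.94^0 = 0.00000
Total = 0.00629

0.006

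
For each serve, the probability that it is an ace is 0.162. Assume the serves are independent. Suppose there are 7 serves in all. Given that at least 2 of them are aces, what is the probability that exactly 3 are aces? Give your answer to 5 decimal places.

X ~ Binomial(7, 0.162). Want P(X=3 | X≥2) = P(X=3) / P(X≥2).
P(X=3) = C(7,3)·0.162^3·0.838^4 = 0.0733819
P(X≥2) = 1 − 0.2902072 − 0.3927147 = 0.3170781
Ratio = 0.0733819 / 0.3170781 = 0.2314317

0.23143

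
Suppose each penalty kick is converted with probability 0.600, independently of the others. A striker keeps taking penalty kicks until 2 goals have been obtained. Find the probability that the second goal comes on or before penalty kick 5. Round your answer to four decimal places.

0.9130

Finishing within 5 penalty kicks ⇔ at least 2 successes in the first 5. With X ~ Binomial(5, 0.60), P(Y ≤ 5) = 1 − P(X ≤ 1).
  k=0: C(5,0)·0.60^0·0.40^5 = 0.010240
  k=1: C(5,1)·0.60^1·0.40^4 = 0.076800
1 − 0.087040 = 0.912960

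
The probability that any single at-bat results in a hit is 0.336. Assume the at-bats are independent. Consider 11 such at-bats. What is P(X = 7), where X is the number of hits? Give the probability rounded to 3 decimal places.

0.031

X ~ Binomial(n=11, p=0.336).
P(X=7) = C(11,7) · p^7 · (1−p)^4
= 330 · 0.00048348 · 0.19439 = 0.03101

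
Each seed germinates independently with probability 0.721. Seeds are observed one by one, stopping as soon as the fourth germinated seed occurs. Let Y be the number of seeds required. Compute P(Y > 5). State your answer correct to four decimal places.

Needing more than 5 seeds ⇔ fewer than 4 successes in the first 5. With X ~ Binomial(5, 0.721), P(Y > 5) = P(X ≤ 3).
  k=0: C(5,0)·0.721^0·0.279^5 = 0.001691
  k=1: C(5,1)·0.721^1·0.279^4 = 0.021843
  k=2: C(5,2)·0.721^2·0.279^3 = 0.112897
  k=3: C(5,3)·0.721^3·0.279^2 = 0.291752
P(X ≤ 3) = 0.428183

0.4282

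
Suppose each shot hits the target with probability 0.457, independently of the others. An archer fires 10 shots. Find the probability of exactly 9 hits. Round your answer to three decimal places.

X ~ Binomial(n=10, p=0.457).
P(X=9) = C(10,9) · p^9 · (1−p)^1
= 10 · 0.00086945 · 0.543 = 0.00472

0.005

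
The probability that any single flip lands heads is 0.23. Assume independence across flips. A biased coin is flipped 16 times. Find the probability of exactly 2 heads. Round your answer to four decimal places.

X ~ Binomial(n=16, p=0.23).
P(X=2) = C(16,2) · p^2 · (1−p)^14
= 120 · 0.0529 · 0.025756 = 0.163496

0.1635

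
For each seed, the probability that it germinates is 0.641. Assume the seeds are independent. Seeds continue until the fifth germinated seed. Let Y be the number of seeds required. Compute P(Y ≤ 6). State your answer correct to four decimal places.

Finishing within 6 seeds ⇔ at least 5 successes in the first 6. With X ~ Binomial(6, 0.641), P(Y ≤ 6) = 1 − P(X ≤ 4).
  k=0: C(6,0)·0.641^0·0.359^6 = 0.002141
  k=1: C(6,1)·0.641^1·0.359^5 = 0.022934
  k=2: C(6,2)·0.641^2·0.359^4 = 0.102373
  k=3: C(6,3)·0.641^3·0.359^3 = 0.243718
  k=4: C(6,4)·0.641^4·0.359^2 = 0.326372
1 − 0.697537 = 0.302463

0.3025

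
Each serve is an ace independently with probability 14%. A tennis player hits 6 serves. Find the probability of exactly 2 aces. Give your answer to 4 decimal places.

0.1608

X ~ Binomial(n=6, p=0.14).
P(X=2) = C(6,2) · p^2 · (1−p)^4
= 15 · 0.0196 · 0.54701 = 0.160820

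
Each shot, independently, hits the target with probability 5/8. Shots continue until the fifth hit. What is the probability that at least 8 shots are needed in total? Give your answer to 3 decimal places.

0.525

Needing more than 7 shots ⇔ fewer than 5 successes in the first 7. With X ~ Binomial(7, 0.625), P(Y > 7) = P(X ≤ 4).
  k=0: C(7,0)·0.625^0·0.375^7 = 0.00104
  k=1: C(7,1)·0.625^1·0.375^6 = 0.01217
  k=2: C(7,2)·0.625^2·0.375^5 = 0.06083
  k=3: C(7,3)·0.625^3·0.375^4 = 0.16898
  k=4: C(7,4)·0.625^4·0.375^3 = 0.28163
P(X ≤ 4) = 0.52465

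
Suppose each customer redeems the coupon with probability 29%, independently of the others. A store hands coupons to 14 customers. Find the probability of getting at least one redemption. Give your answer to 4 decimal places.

P(at least one) = 1 − P(none) = 1 − (1 − 0.29)^14
= 1 − 0.008272 = 0.991728

0.9917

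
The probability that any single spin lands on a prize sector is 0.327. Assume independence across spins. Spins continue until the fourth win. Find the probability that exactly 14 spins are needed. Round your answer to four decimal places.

Y = trial on which the fourth success occurs; negative binomial, r=4, p=0.327.
P(Y=14) = C(13,3) · p^4 · (1−p)^10
= 286 · 0.011434 · 0.019061 = 0.062332

0.0623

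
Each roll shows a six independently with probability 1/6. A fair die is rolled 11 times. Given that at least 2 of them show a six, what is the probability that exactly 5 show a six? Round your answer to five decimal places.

X ~ Binomial(11, 0.166667). Want P(X=5 | X≥2) = P(X=5) / P(X≥2).
P(X=5) = C(11,5)·0.166667^5·0.833333^6 = 0.0198975
P(X≥2) = 1 − 0.1345880 − 0.2960936 = 0.5693184
Ratio = 0.0198975 / 0.5693184 = 0.0349497

0.03495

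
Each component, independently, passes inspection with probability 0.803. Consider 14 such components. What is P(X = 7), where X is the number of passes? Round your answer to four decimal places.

X ~ Binomial(n=14, p=0.803).
P(X=7) = C(14,7) · p^7 · (1−p)^7
= 3432 · 0.21528 · 1.1515e-05 = 0.008508

0.0085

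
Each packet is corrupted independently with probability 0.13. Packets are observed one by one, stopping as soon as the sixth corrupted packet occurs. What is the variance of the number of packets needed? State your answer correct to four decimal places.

Y = total packets until the sixth success; negative binomial with r=6, p=0.13.
Var(Y) = r(1−p)/p² = 6·0.87 / 0.13² = 308.875740

308.8757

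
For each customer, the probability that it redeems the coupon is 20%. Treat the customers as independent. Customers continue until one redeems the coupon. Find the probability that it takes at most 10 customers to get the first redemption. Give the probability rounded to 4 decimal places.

0.8926

Y = number of customers to the first success; geometric, p = 0.20.
P(Y ≤ 10) = 1 − (1−p)^10 = 1 − 0.107374 = 0.892626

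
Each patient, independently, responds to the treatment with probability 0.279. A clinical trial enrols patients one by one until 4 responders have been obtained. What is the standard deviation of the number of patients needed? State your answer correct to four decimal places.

6.0869

Y = total patients until the fourth success; negative binomial with r=4, p=0.279.
SD(Y) = √[r(1−p)/p²] = √(37.049884) = 6.086862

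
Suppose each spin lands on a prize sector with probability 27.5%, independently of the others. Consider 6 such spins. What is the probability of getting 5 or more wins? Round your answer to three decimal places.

0.007

X ~ Binomial(6, 0.275); P(X ≥ 5) = Σ C(6,k) p^k (1−p)^(6−k) over k:
  k=5: C(6,5)·0.275^5·0.725^1 = 0.00684
  k=6: C(6,6)·0.275^6·0.725^0 = 0.00043
Total = 0.00727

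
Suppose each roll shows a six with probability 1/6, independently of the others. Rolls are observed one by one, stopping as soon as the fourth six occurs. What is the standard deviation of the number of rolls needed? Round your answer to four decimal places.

10.9545

Y = total rolls until the fourth success; negative binomial with r=4, p=0.166667.
SD(Y) = √[r(1−p)/p²] = √(120.000000) = 10.954451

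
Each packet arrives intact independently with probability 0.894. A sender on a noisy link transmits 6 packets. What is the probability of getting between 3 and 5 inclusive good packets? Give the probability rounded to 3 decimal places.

0.488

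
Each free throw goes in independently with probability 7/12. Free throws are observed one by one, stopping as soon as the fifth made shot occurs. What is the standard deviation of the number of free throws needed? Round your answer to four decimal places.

2.4744

Y = total free throws until the fifth success; negative binomial with r=5, p=0.583333.
SD(Y) = √[r(1−p)/p²] = √(6.122449) = 2.474358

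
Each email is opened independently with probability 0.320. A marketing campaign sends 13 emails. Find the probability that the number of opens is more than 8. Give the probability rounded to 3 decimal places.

X ~ Binomial(13, 0.32); P(X ≥ 9) = Σ C(13,k) p^k (1−p)^(13−k) over k:
  k=9: C(13,9)·0.32^9·0.68^4 = 0.00538
  k=10: C(13,10)·0.32^10·0.68^3 = 0.00101
  k=11: C(13,11)·0.32^11·0.68^2 = 0.00013
  k=12: C(13,12)·0.32^12·0.68^1 = 0.00001
  k=13: C(13,13)·0.32^13·0.68^0 = 0.00000
Total = 0.00653

0.007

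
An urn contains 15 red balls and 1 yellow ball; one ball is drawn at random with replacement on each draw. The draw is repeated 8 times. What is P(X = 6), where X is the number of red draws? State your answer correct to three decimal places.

0.074

X ~ Binomial(n=8, p=0.9375).
P(X=6) = C(8,6) · p^6 · (1−p)^2
= 28 · 0.67893 · 0.0039062 = 0.07426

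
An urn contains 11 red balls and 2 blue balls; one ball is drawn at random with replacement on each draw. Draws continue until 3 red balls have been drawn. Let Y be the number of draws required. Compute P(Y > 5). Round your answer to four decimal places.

0.0285

Needing more than 5 draws ⇔ fewer than 3 successes in the first 5. With X ~ Binomial(5, 0.846154), P(Y > 5) = P(X ≤ 2).
  k=0: C(5,0)·0.846154^0·0.153846^5 = 0.000086
  k=1: C(5,1)·0.846154^1·0.153846^4 = 0.002370
  k=2: C(5,2)·0.846154^2·0.153846^3 = 0.026071
P(X ≤ 2) = 0.028527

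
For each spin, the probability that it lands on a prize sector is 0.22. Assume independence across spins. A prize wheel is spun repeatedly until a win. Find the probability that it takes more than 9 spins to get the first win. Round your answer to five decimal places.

0.10687

Y = number of spins to the first success; geometric, p = 0.22.
P(Y > 9) = P(first 9 all fail) = (1−p)^9 = 0.1068689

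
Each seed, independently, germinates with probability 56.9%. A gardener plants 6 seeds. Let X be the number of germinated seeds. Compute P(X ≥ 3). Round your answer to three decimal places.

0.775

X ~ Binomial(6, 0.569); P(X ≥ 3) = Σ C(6,k) p^k (1−p)^(6−k) over k:
  k=3: C(6,3)·0.569^3·0.431^3 = 0.29498
  k=4: C(6,4)·0.569^4·0.431^2 = 0.29208
  k=5: C(6,5)·0.569^5·0.431^1 = 0.15424
  k=6: C(6,6)·0.569^6·0.431^0 = 0.03394
Total = 0.77523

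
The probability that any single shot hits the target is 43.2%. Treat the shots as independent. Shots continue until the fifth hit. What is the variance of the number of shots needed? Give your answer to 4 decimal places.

15.2178

Y = total shots until the fifth success; negative binomial with r=5, p=0.432.
Var(Y) = r(1−p)/p² = 5·0.568 / 0.432² = 15.217764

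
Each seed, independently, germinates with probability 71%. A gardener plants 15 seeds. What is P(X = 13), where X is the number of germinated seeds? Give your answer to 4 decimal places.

0.1029

X ~ Binomial(n=15, p=0.71).
P(X=13) = C(15,13) · p^13 · (1−p)^2
= 105 · 0.011651 · 0.0841 = 0.102883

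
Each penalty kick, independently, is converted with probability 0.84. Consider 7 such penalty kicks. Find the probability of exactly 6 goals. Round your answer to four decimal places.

X ~ Binomial(n=7, p=0.84).
P(X=6) = C(7,6) · p^6 · (1−p)^1
= 7 · 0.3513 · 0.16 = 0.393454

0.3935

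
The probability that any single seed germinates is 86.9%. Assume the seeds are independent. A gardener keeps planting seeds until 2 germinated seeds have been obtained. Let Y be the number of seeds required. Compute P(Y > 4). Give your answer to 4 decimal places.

Needing more than 4 seeds ⇔ fewer than 2 successes in the first 4. With X ~ Binomial(4, 0.869), P(Y > 4) = P(X ≤ 1).
  k=0: C(4,0)·0.869^0·0.131^4 = 0.000294
  k=1: C(4,1)·0.869^1·0.131^3 = 0.007814
P(X ≤ 1) = 0.008109

0.0081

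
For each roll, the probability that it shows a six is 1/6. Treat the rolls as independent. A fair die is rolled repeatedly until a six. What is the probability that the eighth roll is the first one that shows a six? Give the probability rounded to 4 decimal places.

0.0465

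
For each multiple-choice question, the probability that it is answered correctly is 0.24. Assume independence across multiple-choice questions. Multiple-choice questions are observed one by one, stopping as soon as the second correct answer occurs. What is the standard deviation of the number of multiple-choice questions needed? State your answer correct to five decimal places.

Y = total multiple-choice questions until the second success; negative binomial with r=2, p=0.24.
SD(Y) = √[r(1−p)/p²] = √(26.3888889) = 5.1370117

5.13701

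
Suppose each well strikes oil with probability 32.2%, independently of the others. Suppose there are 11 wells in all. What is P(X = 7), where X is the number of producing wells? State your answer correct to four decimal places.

X ~ Binomial(n=11, p=0.322).
P(X=7) = C(11,7) · p^7 · (1−p)^4
= 330 · 0.00035891 · 0.21131 = 0.025028

0.0250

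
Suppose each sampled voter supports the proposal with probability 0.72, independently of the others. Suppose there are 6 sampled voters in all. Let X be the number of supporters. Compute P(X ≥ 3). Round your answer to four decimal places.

0.9443

X ~ Binomial(6, 0.72); P(X ≥ 3) = Σ C(6,k) p^k (1−p)^(6−k) over k:
  k=3: C(6,3)·0.72^3·0.28^3 = 0.163871
  k=4: C(6,4)·0.72^4·0.28^2 = 0.316037
  k=5: C(6,5)·0.72^5·0.28^1 = 0.325066
  k=6: C(6,6)·0.72^6·0.28^0 = 0.139314
Total = 0.944288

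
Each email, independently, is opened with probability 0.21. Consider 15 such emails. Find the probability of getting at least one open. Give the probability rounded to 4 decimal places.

0.9709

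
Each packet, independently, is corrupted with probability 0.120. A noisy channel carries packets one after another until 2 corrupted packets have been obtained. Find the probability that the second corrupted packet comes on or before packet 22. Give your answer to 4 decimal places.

0.7597

Finishing within 22 packets ⇔ at least 2 successes in the first 22. With X ~ Binomial(22, 0.12), P(Y ≤ 22) = 1 − P(X ≤ 1).
  k=0: C(22,0)·0.12^0·0.88^22 = 0.060065
  k=1: C(22,1)·0.12^1·0.88^21 = 0.180194
1 − 0.240259 = 0.759741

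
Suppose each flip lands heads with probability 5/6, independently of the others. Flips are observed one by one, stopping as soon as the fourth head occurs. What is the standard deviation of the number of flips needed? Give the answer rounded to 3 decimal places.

Y = total flips until the fourth success; negative binomial with r=4, p=0.833333.
SD(Y) = √[r(1−p)/p²] = √(0.96000) = 0.97980

0.980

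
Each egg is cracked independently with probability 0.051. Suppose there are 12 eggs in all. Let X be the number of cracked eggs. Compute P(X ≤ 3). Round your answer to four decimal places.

0.9976

X ~ Binomial(12, 0.051); P(X ≤ 3) = Σ C(12,k) p^k (1−p)^(12−k) over k:
  k=0: C(12,0)·0.051^0·0.949^12 = 0.533574
  k=1: C(12,1)·0.051^1·0.949^11 = 0.344096
  k=2: C(12,2)·0.051^2·0.949^10 = 0.101706
  k=3: C(12,3)·0.051^3·0.949^9 = 0.018219
Total = 0.997595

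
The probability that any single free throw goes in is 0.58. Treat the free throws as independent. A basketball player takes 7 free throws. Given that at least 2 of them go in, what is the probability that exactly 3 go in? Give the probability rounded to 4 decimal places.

X ~ Binomial(7, 0.58). Want P(X=3 | X≥2) = P(X=3) / P(X≥2).
P(X=3) = C(7,3)·0.58^3·0.42^4 = 0.212495
P(X≥2) = 1 − 0.002305 − 0.022285 = 0.975409
Ratio = 0.212495 / 0.975409 = 0.217852

0.2179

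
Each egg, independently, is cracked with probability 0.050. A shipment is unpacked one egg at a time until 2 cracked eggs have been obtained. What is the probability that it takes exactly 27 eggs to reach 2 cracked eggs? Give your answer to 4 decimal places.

0.0180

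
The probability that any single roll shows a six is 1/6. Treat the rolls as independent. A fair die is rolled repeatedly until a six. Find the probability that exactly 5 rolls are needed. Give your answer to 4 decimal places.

Geometric (trials to first success), p = 0.166667.
P(Y = 5) = (1−p)^4 · p = 0.48225 · 0.166667 = 0.080376

0.0804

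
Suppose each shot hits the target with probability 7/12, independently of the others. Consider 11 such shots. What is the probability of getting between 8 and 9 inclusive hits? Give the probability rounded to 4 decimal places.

0.2347

X ~ Binomial(11, 0.583333); P(8 ≤ X ≤ 9) = Σ C(11,k) p^k (1−p)^(11−k) over k:
  k=8: C(11,8)·0.583333^8·0.416667^3 = 0.160024
  k=9: C(11,9)·0.583333^9·0.416667^2 = 0.074678
Total = 0.234702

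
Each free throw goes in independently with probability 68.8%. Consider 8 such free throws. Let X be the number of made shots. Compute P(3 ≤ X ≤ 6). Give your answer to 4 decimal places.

0.7538

X ~ Binomial(8, 0.688); P(3 ≤ X ≤ 6) = Σ C(8,k) p^k (1−p)^(8−k) over k:
  k=3: C(8,3)·0.688^3·0.312^5 = 0.053917
  k=4: C(8,4)·0.688^4·0.312^4 = 0.148618
  k=5: C(8,5)·0.688^5·0.312^3 = 0.262177
  k=6: C(8,6)·0.688^6·0.312^2 = 0.289067
Total = 0.753778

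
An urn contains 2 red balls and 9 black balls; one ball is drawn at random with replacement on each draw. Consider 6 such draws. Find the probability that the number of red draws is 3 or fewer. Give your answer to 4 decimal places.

0.9880

X ~ Binomial(6, 0.181818); P(X ≤ 3) = Σ C(6,k) p^k (1−p)^(6−k) over k:
  k=0: C(6,0)·0.181818^0·0.818182^6 = 0.299985
  k=1: C(6,1)·0.181818^1·0.818182^5 = 0.399979
  k=2: C(6,2)·0.181818^2·0.818182^4 = 0.222211
  k=3: C(6,3)·0.181818^3·0.818182^3 = 0.065840
Total = 0.988015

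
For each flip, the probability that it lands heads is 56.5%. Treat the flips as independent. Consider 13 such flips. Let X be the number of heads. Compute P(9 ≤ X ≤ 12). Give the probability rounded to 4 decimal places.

X ~ Binomial(13, 0.565); P(9 ≤ X ≤ 12) = Σ C(13,k) p^k (1−p)^(13−k) over k:
  k=9: C(13,9)·0.565^9·0.435^4 = 0.150210
  k=10: C(13,10)·0.565^10·0.435^3 = 0.078040
  k=11: C(13,11)·0.565^11·0.435^2 = 0.027644
  k=12: C(13,12)·0.565^12·0.435^1 = 0.005984
Total = 0.261879

0.2619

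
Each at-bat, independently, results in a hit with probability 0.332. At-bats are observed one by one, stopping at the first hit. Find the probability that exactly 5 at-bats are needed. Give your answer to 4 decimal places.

Geometric (trials to first success), p = 0.332.
P(Y = 5) = (1−p)^4 · p = 0.19912 · 0.332 = 0.066106

0.0661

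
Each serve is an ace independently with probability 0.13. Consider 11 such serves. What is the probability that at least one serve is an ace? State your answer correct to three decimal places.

0.784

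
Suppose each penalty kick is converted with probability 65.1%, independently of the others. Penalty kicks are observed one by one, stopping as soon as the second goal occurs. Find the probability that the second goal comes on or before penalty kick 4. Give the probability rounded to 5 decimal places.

0.87447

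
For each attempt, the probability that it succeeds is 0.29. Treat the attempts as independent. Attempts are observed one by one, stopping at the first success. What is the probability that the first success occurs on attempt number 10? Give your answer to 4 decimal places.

0.0133

Geometric (trials to first success), p = 0.29.
P(Y = 10) = (1−p)^9 · p = 0.045849 · 0.29 = 0.013296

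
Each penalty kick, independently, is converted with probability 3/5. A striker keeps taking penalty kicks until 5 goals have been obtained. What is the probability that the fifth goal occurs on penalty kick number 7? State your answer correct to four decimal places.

0.1866

Y = trial on which the fifth success occurs; negative binomial, r=5, p=0.60.
P(Y=7) = C(6,4) · p^5 · (1−p)^2
= 15 · 0.07776 · 0.16 = 0.186624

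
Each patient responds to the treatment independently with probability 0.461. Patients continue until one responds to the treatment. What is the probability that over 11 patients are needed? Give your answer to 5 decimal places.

Y = number of patients to the first success; geometric, p = 0.461.
P(Y > 11) = P(first 11 all fail) = (1−p)^11 = 0.0011155

0.00112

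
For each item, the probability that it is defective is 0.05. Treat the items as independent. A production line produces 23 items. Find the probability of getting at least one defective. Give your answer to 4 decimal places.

P(at least one) = 1 − P(none) = 1 − (1 − 0.05)^23
= 1 − 0.307357 = 0.692643

0.6926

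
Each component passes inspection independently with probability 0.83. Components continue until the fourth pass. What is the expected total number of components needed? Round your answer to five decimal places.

Y = total components until the fourth success; negative binomial with r=4, p=0.83.
E[Y] = r / p = 4 / 0.83 = 4.8192771

4.81928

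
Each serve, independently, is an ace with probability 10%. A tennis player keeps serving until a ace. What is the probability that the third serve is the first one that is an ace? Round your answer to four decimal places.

0.0810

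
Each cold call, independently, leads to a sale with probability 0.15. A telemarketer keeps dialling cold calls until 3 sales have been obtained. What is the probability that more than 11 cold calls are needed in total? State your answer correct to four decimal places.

0.7788

Needing more than 11 cold calls ⇔ fewer than 3 successes in the first 11. With X ~ Binomial(11, 0.15), P(Y > 11) = P(X ≤ 2).
  k=0: C(11,0)·0.15^0·0.85^11 = 0.167343
  k=1: C(11,1)·0.15^1·0.85^10 = 0.324843
  k=2: C(11,2)·0.15^2·0.85^9 = 0.286626
P(X ≤ 2) = 0.778812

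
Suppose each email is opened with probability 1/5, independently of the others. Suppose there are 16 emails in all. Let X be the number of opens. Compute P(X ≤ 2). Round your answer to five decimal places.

0.35184

X ~ Binomial(16, 0.20); P(X ≤ 2) = Σ C(16,k) p^k (1−p)^(16−k) over k:
  k=0: C(16,0)·0.20^0·0.80^16 = 0.0281475
  k=1: C(16,1)·0.20^1·0.80^15 = 0.1125900
  k=2: C(16,2)·0.20^2·0.80^14 = 0.2111062
Total = 0.3518437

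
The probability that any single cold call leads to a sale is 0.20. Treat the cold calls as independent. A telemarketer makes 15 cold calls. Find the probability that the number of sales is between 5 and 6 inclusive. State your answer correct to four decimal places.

X ~ Binomial(15, 0.20); P(5 ≤ X ≤ 6) = Σ C(15,k) p^k (1−p)^(15−k) over k:
  k=5: C(15,5)·0.20^5·0.80^10 = 0.103182
  k=6: C(15,6)·0.20^6·0.80^9 = 0.042993
Total = 0.146175

0.1462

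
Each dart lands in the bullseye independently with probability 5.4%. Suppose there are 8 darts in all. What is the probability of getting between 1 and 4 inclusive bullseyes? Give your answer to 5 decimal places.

0.35858

X ~ Binomial(8, 0.054); P(1 ≤ X ≤ 4) = Σ C(8,k) p^k (1−p)^(8−k) over k:
  k=1: C(8,1)·0.054^1·0.946^7 = 0.2929016
  k=2: C(8,2)·0.054^2·0.946^6 = 0.0585184
  k=3: C(8,3)·0.054^3·0.946^5 = 0.0066807
  k=4: C(8,4)·0.054^4·0.946^4 = 0.0004767
Total = 0.3585774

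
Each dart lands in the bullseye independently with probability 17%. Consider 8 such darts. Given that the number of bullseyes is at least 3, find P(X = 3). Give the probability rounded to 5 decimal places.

0.76774

X ~ Binomial(8, 0.17). Want P(X=3 | X≥3) = P(X=3) / P(X≥3).
P(X=3) = C(8,3)·0.17^3·0.83^5 = 0.1083740
P(X≥3) = 1 − 0.2252292 − 0.3690503 − 0.2645602 = 0.1411603
Ratio = 0.1083740 / 0.1411603 = 0.7677372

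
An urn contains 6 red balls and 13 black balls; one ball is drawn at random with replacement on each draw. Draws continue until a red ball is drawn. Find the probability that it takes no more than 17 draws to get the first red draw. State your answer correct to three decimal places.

0.998

Y = number of draws to the first success; geometric, p = 0.315789.
P(Y ≤ 17) = 1 − (1−p)^17 = 1 − 0.00158 = 0.99842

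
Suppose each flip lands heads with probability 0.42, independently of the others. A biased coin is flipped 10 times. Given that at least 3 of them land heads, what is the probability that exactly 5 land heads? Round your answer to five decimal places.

X ~ Binomial(10, 0.42). Want P(X=5 | X≥3) = P(X=5) / P(X≥3).
P(X=5) = C(10,5)·0.42^5·0.58^5 = 0.2161658
P(X≥3) = 1 − 0.0043080 − 0.0311962 − 0.1016565 = 0.8628393
Ratio = 0.2161658 / 0.8628393 = 0.2505284

0.25053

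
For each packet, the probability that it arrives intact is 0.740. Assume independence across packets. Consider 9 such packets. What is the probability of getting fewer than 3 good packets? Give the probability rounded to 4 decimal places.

X ~ Binomial(9, 0.74); P(X ≤ 2) = Σ C(9,k) p^k (1−p)^(9−k) over k:
  k=0: C(9,0)·0.74^0·0.26^9 = 0.000005
  k=1: C(9,1)·0.74^1·0.26^8 = 0.000139
  k=2: C(9,2)·0.74^2·0.26^7 = 0.001583
Total = 0.001728

0.0017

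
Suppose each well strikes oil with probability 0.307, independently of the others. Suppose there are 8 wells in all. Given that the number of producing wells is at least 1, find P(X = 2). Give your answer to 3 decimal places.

0.309

X ~ Binomial(8, 0.307). Want P(X=2 | X≥1) = P(X=2) / P(X≥1).
P(X=2) = C(8,2)·0.307^2·0.693^6 = 0.29230
P(X≥1) = 1 − 0.05319 = 0.94681
Ratio = 0.29230 / 0.94681 = 0.30873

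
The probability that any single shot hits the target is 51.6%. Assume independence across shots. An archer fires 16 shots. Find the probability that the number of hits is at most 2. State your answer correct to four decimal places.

0.0014

X ~ Binomial(16, 0.516); P(X ≤ 2) = Σ C(16,k) p^k (1−p)^(16−k) over k:
  k=0: C(16,0)·0.516^0·0.484^16 = 0.000009
  k=1: C(16,1)·0.516^1·0.484^15 = 0.000155
  k=2: C(16,2)·0.516^2·0.484^14 = 0.001237
Total = 0.001401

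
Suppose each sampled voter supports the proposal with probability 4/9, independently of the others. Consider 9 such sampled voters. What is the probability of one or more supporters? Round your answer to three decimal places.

P(at least one) = 1 − P(none) = 1 − (1 − 0.444444)^9
= 1 − 0.00504 = 0.99496

0.995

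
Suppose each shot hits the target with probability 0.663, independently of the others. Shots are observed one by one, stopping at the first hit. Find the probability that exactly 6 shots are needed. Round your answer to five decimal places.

0.00288

Geometric (trials to first success), p = 0.663.
P(Y = 6) = (1−p)^5 · p = 0.0043466 · 0.663 = 0.0028818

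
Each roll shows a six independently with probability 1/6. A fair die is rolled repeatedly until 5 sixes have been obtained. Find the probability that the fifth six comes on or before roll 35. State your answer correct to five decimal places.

Finishing within 35 rolls ⇔ at least 5 successes in the first 35. With X ~ Binomial(35, 0.166667), P(Y ≤ 35) = 1 − P(X ≤ 4).
  k=0: C(35,0)·0.166667^0·0.833333^35 = 0.0016930
  k=1: C(35,1)·0.166667^1·0.833333^34 = 0.0118510
  k=2: C(35,2)·0.166667^2·0.833333^33 = 0.0402933
  k=3: C(35,3)·0.166667^3·0.833333^32 = 0.0886454
  k=4: C(35,4)·0.166667^4·0.833333^31 = 0.1418326
1 − 0.2843153 = 0.7156847

0.71568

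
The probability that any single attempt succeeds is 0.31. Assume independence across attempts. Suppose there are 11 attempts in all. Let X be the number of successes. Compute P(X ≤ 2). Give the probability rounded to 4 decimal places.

0.2877

X ~ Binomial(11, 0.31); P(X ≤ 2) = Σ C(11,k) p^k (1−p)^(11−k) over k:
  k=0: C(11,0)·0.31^0·0.69^11 = 0.016879
  k=1: C(11,1)·0.31^1·0.69^10 = 0.083415
  k=2: C(11,2)·0.31^2·0.69^9 = 0.187382
Total = 0.287676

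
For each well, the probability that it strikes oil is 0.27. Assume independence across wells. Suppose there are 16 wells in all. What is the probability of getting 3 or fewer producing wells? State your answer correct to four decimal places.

0.3360

X ~ Binomial(16, 0.27); P(X ≤ 3) = Σ C(16,k) p^k (1−p)^(16−k) over k:
  k=0: C(16,0)·0.27^0·0.73^16 = 0.006504
  k=1: C(16,1)·0.27^1·0.73^15 = 0.038488
  k=2: C(16,2)·0.27^2·0.73^14 = 0.106765
  k=3: C(16,3)·0.27^3·0.73^13 = 0.184279
Total = 0.336036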